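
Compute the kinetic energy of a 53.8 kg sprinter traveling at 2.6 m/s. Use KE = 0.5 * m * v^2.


Velocity squared = 6.76
KE = 0.5 * 53.8 * 6.76 = 181.84 J

181.84 J


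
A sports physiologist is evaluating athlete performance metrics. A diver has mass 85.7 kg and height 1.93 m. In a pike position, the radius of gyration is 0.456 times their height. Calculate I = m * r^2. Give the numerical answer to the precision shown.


r = 0.456 * 1.93 = 0.88008 m
I = m * r^2 = 85.7 * 0.774541 = 66.378 kg*m^2

66.378 kg*m^2


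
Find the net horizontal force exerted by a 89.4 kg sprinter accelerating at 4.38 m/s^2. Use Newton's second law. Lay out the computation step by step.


Newton's second law: F = m * a
F = 89.4 * 4.38 = 391.57 N

391.57 N


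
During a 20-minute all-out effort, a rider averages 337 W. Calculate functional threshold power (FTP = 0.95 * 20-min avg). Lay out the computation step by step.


FTP = 0.95 * 337
= 320.15 W

320.15 W


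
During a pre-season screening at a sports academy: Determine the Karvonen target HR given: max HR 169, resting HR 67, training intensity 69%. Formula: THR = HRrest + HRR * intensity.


HRR = HRmax - HRrest = 169 - 67 = 102
THR = 67 + 102 * 0.69
= 137.38 bpm

137.38 bpm


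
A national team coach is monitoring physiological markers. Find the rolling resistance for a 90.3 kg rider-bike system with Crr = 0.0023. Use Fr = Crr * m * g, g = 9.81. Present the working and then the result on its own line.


m * g = 90.3 * 9.81 = 885.843 N
Fr = 0.0023 * 885.843 = 2.037 N

2.037 N


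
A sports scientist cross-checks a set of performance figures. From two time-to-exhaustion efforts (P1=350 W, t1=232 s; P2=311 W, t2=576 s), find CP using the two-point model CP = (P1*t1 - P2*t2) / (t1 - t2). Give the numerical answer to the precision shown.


Work in trial 1 = 81200 J
Work in trial 2 = 179136 J
Delta work = -97936 J
Delta time = -344 s
CP = -97936 / -344 = 284.7 W

284.7 W


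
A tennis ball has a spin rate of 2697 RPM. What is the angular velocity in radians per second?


Convert RPM to rad/s: multiply by 2*pi and divide by 60
omega = 2697 * 2 * pi / 60
= 282.429 rad/s

282.429 rad/s


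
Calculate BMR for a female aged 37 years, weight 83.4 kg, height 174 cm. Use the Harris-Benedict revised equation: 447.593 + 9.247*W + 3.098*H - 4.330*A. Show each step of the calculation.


Substituting values:
W term = 9.247 * 83.4 = 771.1998
H term = 3.098 * 174 = 539.052
A term = 4.330 * 37 = 160.21
BMR = 1597.63 kcal/day

1597.63 kcal/day


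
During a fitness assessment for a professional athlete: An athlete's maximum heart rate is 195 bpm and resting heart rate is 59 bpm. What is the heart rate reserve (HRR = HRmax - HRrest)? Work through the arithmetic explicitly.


HRR = HRmax - HRrest
= 195 - 59
= 136 bpm

136 bpm


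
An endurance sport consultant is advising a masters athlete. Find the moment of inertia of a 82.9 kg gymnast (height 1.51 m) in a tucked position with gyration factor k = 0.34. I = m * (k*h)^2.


Radius of gyration = 0.34 * 1.51 = 0.5134 m
I = 82.9 * 0.5134^2
= 82.9 * 0.26358
= 21.851 kg*m^2

21.851 kg*m^2


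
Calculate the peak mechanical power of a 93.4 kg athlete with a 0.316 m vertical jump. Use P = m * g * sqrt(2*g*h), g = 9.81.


First, sqrt(2gh) = sqrt(2 * 9.81 * 0.316)
= sqrt(6.19992) = 2.489964 m/s
Power = 93.4 * 9.81 * 2.489964 = 2281.44 W

2281.44 W


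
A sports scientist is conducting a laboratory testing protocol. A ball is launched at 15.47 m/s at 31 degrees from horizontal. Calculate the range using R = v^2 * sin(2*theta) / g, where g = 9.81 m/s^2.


sin(2 * 31) = sin(62) = 0.882948
v^2 = 15.47^2 = 239.3209
R = 239.3209 * 0.882948 / 9.81
= 21.54 m

21.54 m


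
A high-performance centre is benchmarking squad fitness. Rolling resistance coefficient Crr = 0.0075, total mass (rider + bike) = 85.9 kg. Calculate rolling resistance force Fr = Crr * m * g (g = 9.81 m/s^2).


Fr = Crr * m * g
= 0.0075 * 85.9 * 9.81
= 6.32 N

6.32 N


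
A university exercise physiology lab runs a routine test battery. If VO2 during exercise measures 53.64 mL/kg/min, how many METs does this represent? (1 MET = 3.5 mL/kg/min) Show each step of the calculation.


METs = VO2 / 3.5 = 53.64 / 3.5 = 15.33

15.33 METs


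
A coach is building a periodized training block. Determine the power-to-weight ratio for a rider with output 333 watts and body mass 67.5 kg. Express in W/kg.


P/W = 333 / 67.5 = 4.933 W/kg

4.933 W/kg


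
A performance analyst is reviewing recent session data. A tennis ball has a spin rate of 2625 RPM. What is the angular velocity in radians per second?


Convert RPM to rad/s: multiply by 2*pi and divide by 60
omega = 2625 * 2 * pi / 60
= 274.889 rad/s

274.889 rad/s


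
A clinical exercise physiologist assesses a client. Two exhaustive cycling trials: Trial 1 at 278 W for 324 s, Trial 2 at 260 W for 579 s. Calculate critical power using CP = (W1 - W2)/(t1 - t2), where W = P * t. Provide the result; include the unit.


W1 = 278 * 324 = 90072 J
W2 = 260 * 579 = 150540 J
CP = (90072 - 150540) / (324 - 579)
= -60468 / -255
= 237.13 W

237.13 W


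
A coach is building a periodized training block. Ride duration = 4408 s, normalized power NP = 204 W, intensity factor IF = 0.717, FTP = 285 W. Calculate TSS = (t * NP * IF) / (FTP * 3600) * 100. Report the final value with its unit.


Numerator = 4408 * 204 * 0.717 = 644749.344
Denominator = 285 * 3600 = 1026000
TSS = 644749.344 / 1026000 * 100
= 62.84

62.84 TSS


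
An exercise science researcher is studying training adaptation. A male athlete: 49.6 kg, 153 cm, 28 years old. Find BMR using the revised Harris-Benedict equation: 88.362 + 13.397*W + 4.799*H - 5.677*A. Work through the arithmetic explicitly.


Intercept = 88.362
Weight contribution = 13.397 * 49.6 = 664.4912
Height contribution = 4.799 * 153 = 734.247
Age contribution = 5.677 * 28 = 158.956
BMR = 88.362 + 664.4912 + 734.247 - 158.956
= 1328.14 kcal/day

1328.14 kcal/day


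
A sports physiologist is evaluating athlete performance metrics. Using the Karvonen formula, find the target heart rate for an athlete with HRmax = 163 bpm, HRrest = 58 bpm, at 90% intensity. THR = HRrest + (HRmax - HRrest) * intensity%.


HRR = 163 - 58 = 105
THR = 58 + 105 * 0.9
= 58 + 94.5
= 152.5 bpm

152.5 bpm


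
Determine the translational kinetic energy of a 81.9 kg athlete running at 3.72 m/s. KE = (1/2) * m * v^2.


KE = 0.5 * m * v^2
= 0.5 * 81.9 * 3.72^2
= 0.5 * 81.9 * 13.8384
= 566.68 J

566.68 J


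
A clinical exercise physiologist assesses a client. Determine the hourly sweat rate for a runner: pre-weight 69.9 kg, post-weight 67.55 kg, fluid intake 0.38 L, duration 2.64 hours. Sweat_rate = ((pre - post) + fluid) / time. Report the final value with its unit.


Mass lost = 69.9 - 67.55 = 2.35 kg
Add fluid consumed: 2.35 + 0.38 = 2.73 L total sweat
Sweat rate = 2.73 / 2.64 = 1.034 L/h

1.034 L/h


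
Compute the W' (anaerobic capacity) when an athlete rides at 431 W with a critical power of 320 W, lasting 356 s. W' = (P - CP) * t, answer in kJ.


Above-CP power = 111 W
Duration = 356 s
W' = 111 * 356 = 39516 J
Convert: 39516 / 1000 = 39.516 kJ

39.516 kJ


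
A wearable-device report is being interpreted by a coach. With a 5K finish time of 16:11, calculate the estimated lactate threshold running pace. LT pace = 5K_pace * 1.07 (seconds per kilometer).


Race duration = 971 s for 5 km
Average pace = 971 / 5 = 194.2 s/km
LT pace = 194.2 * 1.07
= 207.79 s/km

207.79 s/km


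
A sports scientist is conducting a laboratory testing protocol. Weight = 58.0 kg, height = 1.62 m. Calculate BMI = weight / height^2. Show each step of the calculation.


height^2 = 1.62^2 = 2.6244
BMI = 58.0 / 2.6244 = 22.1 kg/m^2

22.1 kg/m^2


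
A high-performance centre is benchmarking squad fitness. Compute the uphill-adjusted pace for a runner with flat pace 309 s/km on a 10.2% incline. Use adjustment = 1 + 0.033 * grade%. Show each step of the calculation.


Adjustment factor = 1 + 0.033 * 10.2 = 1.3366
Grade-adjusted pace = 309 * 1.3366 = 413.01 s/km

413.01 s/km


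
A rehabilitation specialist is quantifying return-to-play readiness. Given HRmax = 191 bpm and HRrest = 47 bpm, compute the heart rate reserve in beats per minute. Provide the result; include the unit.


Heart rate reserve = maximum HR minus resting HR
HRR = 191 - 47 = 144 bpm

144 bpm


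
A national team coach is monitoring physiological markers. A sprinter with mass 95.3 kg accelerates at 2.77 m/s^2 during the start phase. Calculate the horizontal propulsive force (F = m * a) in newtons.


F = m * a
= 95.3 * 2.77
= 263.98 N

263.98 N


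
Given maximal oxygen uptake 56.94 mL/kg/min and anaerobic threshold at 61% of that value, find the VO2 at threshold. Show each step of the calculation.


Percentage as decimal = 0.61
VO2 at AT = 56.94 * 0.61 = 34.73 mL/kg/min

34.73 mL/kg/min


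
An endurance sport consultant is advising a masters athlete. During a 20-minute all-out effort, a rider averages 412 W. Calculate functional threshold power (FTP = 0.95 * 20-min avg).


FTP = 0.95 * 412
= 391.4 W

391.4 W


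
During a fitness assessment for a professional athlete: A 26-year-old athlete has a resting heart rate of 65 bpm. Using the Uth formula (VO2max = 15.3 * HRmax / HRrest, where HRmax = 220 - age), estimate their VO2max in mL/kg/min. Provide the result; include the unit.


HRmax = 220 - 26 = 194 bpm
Ratio = HRmax / HRrest = 194 / 65 = 2.9846
VO2max = 15.3 * 2.9846 = 45.66 mL/kg/min

45.66 mL/kg/min


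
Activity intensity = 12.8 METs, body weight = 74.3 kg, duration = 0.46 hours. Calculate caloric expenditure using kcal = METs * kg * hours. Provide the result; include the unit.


kcal = 12.8 * 74.3 * 0.46
= 951.04 * 0.46
= 437.48 kcal

437.48 kcal


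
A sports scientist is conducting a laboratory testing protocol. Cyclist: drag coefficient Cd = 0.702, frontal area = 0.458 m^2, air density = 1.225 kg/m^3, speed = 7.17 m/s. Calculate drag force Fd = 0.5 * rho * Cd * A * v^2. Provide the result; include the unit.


v^2 = 7.17^2 = 51.4089
Fd = 0.5 * 1.225 * 0.702 * 0.458 * 51.4089
= 10.124 N

10.124 N


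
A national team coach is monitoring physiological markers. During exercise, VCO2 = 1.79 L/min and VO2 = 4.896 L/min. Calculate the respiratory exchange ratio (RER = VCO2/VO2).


RER = VCO2 / VO2
= 1.79 / 4.896
= 0.3656

0.3656


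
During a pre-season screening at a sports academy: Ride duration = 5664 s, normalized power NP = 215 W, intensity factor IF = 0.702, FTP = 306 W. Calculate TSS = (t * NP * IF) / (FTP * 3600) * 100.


Numerator = 5664 * 215 * 0.702 = 854867.52
Denominator = 306 * 3600 = 1101600
TSS = 854867.52 / 1101600 * 100
= 77.6

77.6 TSS


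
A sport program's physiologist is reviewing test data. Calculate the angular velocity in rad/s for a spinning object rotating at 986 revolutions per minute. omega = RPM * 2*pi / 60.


omega = RPM * 2*pi / 60
= 986 * 6.28318531 / 60
= 103.254 rad/s

103.254 rad/s


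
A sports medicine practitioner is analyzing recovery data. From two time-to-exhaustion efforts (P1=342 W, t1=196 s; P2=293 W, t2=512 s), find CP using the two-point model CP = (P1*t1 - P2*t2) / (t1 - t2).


Work in trial 1 = 67032 J
Work in trial 2 = 150016 J
Delta work = -82984 J
Delta time = -316 s
CP = -82984 / -316 = 262.61 W

262.61 W


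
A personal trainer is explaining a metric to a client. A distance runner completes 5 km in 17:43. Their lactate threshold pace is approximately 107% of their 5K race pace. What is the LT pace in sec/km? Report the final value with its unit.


Convert to seconds: 17 min 43 s = 1063 s
Pace per km = 1063 / 5 = 212.6 s/km
LT pace = 212.6 * 1.07 = 227.48 s/km

227.48 s/km


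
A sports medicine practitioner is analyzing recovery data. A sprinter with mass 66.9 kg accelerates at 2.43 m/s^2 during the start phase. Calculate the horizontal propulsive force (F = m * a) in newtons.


F = m * a
= 66.9 * 2.43
= 162.57 N

162.57 N


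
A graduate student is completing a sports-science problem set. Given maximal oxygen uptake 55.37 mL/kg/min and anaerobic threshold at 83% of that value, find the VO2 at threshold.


Percentage as decimal = 0.83
VO2 at AT = 55.37 * 0.83 = 45.96 mL/kg/min

45.96 mL/kg/min


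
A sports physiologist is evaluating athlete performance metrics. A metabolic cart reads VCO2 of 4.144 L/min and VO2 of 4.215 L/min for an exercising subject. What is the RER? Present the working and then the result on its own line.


RER = VCO2 / VO2 = 4.144 / 4.215 = 0.9832

0.9832


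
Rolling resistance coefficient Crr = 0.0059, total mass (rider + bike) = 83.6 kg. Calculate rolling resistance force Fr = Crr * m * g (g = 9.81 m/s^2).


Fr = Crr * m * g
= 0.0059 * 83.6 * 9.81
= 4.839 N

4.839 N


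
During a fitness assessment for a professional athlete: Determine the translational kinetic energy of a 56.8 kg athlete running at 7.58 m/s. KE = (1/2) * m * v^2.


KE = 0.5 * m * v^2
= 0.5 * 56.8 * 7.58^2
= 0.5 * 56.8 * 57.4564
= 1631.76 J

1631.76 J


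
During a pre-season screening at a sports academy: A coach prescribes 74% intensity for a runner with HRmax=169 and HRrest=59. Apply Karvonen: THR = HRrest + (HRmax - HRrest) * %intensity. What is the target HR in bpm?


Heart rate reserve = 169 - 59 = 110
Intensity fraction = 74 / 100 = 0.74
THR = 59 + 110 * 0.74 = 140.4 bpm

140.4 bpm


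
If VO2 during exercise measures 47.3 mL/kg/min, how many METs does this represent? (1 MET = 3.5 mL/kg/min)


METs = VO2 / 3.5 = 47.3 / 3.5 = 13.51

13.51 METs


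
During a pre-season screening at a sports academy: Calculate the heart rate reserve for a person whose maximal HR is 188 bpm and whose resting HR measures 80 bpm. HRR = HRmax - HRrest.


HRmax = 188 bpm
HRrest = 80 bpm
HRR = 188 - 80 = 108 bpm

108 bpm


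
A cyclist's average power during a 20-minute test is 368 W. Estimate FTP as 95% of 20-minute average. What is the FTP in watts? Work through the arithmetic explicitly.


FTP = 20-min power * 0.95
= 368 * 0.95
= 349.6 W

349.6 W


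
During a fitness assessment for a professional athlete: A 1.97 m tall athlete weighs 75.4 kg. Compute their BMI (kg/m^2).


height^2 = 3.8809 m^2
BMI = 75.4 / 3.8809 = 19.43 kg/m^2

19.43 kg/m^2


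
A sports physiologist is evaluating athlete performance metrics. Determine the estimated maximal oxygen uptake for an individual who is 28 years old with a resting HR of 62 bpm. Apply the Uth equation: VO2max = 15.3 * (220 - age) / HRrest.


HRmax = 220 - 28 = 192
VO2max = 15.3 * (192 / 62)
= 15.3 * 3.0968
= 47.38 mL/kg/min

47.38 mL/kg/min


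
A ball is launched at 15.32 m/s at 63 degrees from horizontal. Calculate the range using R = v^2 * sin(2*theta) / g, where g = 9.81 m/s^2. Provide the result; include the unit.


sin(2 * 63) = sin(126) = 0.809017
v^2 = 15.32^2 = 234.7024
R = 234.7024 * 0.809017 / 9.81
= 19.356 m

19.356 m


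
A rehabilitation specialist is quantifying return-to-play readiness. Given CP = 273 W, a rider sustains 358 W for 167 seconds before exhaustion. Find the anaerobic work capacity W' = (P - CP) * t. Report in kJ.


Excess power = 358 - 273 = 85 W
Work above CP = 85 * 167 = 14195 J
W' = 14.195 kJ

14.195 kJ


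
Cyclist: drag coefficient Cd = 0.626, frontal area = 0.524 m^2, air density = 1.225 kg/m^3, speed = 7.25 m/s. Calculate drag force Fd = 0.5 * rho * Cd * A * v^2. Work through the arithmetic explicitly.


v^2 = 7.25^2 = 52.5625
Fd = 0.5 * 1.225 * 0.626 * 0.524 * 52.5625
= 10.561 N

10.561 N


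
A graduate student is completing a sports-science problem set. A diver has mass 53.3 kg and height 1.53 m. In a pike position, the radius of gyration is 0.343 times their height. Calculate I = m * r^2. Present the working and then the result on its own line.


r = 0.343 * 1.53 = 0.52479 m
I = m * r^2 = 53.3 * 0.275405 = 14.679 kg*m^2

14.679 kg*m^2


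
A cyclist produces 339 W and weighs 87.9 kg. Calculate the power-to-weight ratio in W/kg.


P/W = power / mass
= 339 / 87.9
= 3.857 W/kg

3.857 W/kg


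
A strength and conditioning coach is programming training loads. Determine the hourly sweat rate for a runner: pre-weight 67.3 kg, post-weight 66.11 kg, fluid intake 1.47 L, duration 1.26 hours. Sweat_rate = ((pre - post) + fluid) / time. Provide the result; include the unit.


Mass lost = 67.3 - 66.11 = 1.19 kg
Add fluid consumed: 1.19 + 1.47 = 2.66 L total sweat
Sweat rate = 2.66 / 1.26 = 2.111 L/h

2.111 L/h


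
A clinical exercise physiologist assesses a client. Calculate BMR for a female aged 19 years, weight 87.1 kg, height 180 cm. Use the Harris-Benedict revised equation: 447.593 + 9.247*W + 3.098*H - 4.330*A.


Substituting values:
W term = 9.247 * 87.1 = 805.4137
H term = 3.098 * 180 = 557.64
A term = 4.330 * 19 = 82.27
BMR = 1728.38 kcal/day

1728.38 kcal/day


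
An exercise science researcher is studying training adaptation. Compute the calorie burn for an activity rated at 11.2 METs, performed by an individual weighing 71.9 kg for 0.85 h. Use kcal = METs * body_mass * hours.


Product of METs and mass = 11.2 * 71.9 = 805.28
Total kcal = 805.28 * 0.85 = 684.49 kcal

684.49 kcal


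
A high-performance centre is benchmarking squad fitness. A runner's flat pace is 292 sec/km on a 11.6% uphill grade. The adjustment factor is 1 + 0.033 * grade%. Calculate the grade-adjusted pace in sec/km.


Factor = 1 + 0.033 * 11.6 = 1.3828
Adjusted pace = 292 * 1.3828
= 403.78 sec/km

403.78 s/km


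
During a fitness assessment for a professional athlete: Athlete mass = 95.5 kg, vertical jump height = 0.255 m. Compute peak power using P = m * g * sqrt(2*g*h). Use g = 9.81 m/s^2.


sqrt(2 * 9.81 * 0.255) = sqrt(5.0031) = 2.236761 m/s
P = 95.5 * 9.81 * 2.236761
= 2095.52 W

2095.52 W


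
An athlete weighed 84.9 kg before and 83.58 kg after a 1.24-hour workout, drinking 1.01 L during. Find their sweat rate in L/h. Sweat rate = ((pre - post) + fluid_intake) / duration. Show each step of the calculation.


Body mass change = 1.32 kg
Total sweat loss = 1.32 + 1.01 = 2.33 L
Rate = 2.33 / 1.24 = 1.879 L/h

1.879 L/h


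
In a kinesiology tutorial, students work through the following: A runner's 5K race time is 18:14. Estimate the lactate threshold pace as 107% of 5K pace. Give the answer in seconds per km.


Total race time = 18*60 + 14 = 1094 seconds
5K pace = 1094 / 5 = 218.8 sec/km
LT pace = 218.8 * 1.07 = 234.12 sec/km

234.12 s/km


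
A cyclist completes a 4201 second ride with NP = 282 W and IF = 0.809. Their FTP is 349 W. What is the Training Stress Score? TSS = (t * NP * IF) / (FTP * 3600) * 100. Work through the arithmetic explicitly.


t * NP * IF = 4201 * 282 * 0.809 = 958407.738
FTP * 3600 = 1256400
TSS = (958407.738 / 1256400) * 100 = 76.28

76.28 TSS


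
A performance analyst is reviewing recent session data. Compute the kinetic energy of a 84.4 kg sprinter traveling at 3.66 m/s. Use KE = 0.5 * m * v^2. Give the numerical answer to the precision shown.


Velocity squared = 13.3956
KE = 0.5 * 84.4 * 13.3956 = 565.29 J

565.29 J


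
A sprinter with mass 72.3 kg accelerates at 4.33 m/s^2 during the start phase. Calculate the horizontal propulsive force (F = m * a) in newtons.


F = m * a
= 72.3 * 4.33
= 313.06 N

313.06 N


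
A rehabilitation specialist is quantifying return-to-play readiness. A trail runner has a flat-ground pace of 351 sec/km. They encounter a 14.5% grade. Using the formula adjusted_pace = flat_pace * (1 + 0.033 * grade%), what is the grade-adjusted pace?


Grade factor = 1 + 0.033 * 14.5 = 1.4785
Adjusted = 351 * 1.4785 = 518.95 sec/km

518.95 s/km


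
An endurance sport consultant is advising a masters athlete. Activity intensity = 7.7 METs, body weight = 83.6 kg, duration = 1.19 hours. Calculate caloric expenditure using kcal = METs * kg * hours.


kcal = 7.7 * 83.6 * 1.19
= 643.72 * 1.19
= 766.03 kcal

766.03 kcal


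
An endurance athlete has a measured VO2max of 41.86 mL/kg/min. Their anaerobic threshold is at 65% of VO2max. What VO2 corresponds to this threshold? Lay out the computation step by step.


Anaerobic threshold VO2 = VO2max * 65%
= 41.86 * 0.65
= 27.21 mL/kg/min

27.21 mL/kg/min


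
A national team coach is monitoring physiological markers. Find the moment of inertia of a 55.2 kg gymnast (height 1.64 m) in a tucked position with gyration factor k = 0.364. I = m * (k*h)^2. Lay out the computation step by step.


Radius of gyration = 0.364 * 1.64 = 0.59696 m
I = 55.2 * 0.59696^2
= 55.2 * 0.356361
= 19.671 kg*m^2

19.671 kg*m^2


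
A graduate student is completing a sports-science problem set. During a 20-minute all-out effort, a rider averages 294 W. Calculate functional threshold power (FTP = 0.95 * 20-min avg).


FTP = 0.95 * 294
= 279.3 W

279.3 W


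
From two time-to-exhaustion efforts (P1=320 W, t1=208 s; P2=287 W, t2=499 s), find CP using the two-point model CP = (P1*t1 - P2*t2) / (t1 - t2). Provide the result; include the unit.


Work in trial 1 = 66560 J
Work in trial 2 = 143213 J
Delta work = -76653 J
Delta time = -291 s
CP = -76653 / -291 = 263.41 W

263.41 W


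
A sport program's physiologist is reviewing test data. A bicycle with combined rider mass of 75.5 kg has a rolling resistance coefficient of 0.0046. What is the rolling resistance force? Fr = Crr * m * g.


Fr = 0.0046 * 75.5 * 9.81
= 0.3473 * 9.81
= 3.407 N

3.407 N


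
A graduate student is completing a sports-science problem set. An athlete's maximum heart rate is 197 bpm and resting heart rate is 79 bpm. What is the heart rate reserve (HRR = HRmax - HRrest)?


HRR = HRmax - HRrest
= 197 - 79
= 118 bpm

118 bpm


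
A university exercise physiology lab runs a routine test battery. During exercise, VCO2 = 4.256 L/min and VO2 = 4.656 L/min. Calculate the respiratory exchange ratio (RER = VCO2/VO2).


RER = VCO2 / VO2
= 4.256 / 4.656
= 0.9141

0.9141


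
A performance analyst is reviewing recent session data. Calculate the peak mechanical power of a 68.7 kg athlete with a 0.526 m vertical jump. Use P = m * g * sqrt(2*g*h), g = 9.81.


First, sqrt(2gh) = sqrt(2 * 9.81 * 0.526)
= sqrt(10.32012) = 3.212494 m/s
Power = 68.7 * 9.81 * 3.212494 = 2165.05 W

2165.05 W


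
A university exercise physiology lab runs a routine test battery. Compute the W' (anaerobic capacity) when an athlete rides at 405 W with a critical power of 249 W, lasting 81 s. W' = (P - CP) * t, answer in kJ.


Above-CP power = 156 W
Duration = 81 s
W' = 156 * 81 = 12636 J
Convert: 12636 / 1000 = 12.636 kJ

12.636 kJ


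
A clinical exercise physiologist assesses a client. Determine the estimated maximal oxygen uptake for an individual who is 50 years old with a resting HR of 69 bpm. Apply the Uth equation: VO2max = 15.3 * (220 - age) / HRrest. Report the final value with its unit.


HRmax = 220 - 50 = 170
VO2max = 15.3 * (170 / 69)
= 15.3 * 2.4638
= 37.7 mL/kg/min

37.7 mL/kg/min


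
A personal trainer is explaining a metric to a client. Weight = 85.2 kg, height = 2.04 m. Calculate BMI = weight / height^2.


height^2 = 2.04^2 = 4.1616
BMI = 85.2 / 4.1616 = 20.47 kg/m^2

20.47 kg/m^2


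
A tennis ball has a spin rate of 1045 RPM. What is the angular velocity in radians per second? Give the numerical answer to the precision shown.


Convert RPM to rad/s: multiply by 2*pi and divide by 60
omega = 1045 * 2 * pi / 60
= 109.432 rad/s

109.432 rad/s


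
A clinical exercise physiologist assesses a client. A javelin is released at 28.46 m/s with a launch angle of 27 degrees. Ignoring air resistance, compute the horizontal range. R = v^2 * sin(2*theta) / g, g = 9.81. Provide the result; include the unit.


Launch speed squared = 809.9716
sin(2 * 27 deg) = 0.809017
Range = 809.9716 * 0.809017 / 9.81
= 66.797 m

66.797 m


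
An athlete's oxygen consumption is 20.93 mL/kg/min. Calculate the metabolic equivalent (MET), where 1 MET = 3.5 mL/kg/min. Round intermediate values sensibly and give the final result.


MET = VO2 / 3.5
= 20.93 / 3.5
= 5.98 METs

5.98 METs


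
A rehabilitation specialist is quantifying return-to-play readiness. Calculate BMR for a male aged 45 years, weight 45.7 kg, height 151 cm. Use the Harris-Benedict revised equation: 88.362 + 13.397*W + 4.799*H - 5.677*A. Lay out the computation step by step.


Substituting values:
W term = 13.397 * 45.7 = 612.2429
H term = 4.799 * 151 = 724.649
A term = 5.677 * 45 = 255.465
BMR = 1169.79 kcal/day

1169.79 kcal/day


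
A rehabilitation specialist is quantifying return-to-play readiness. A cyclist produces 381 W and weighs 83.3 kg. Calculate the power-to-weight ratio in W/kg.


P/W = power / mass
= 381 / 83.3
= 4.574 W/kg

4.574 W/kg


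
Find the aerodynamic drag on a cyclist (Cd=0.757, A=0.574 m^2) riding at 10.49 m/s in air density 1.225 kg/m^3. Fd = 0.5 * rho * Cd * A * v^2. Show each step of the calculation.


Fd = 0.5 * 1.225 * 0.757 * 0.574 * 10.49^2
= 0.5 * 1.225 * 0.757 * 0.574 * 110.0401
= 29.286 N

29.286 N


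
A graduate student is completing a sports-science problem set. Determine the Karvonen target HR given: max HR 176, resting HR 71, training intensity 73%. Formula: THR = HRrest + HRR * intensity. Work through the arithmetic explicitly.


HRR = HRmax - HRrest = 176 - 71 = 105
THR = 71 + 105 * 0.73
= 147.65 bpm

147.65 bpm


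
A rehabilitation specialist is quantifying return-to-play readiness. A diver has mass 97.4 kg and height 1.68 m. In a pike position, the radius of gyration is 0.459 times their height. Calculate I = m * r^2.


r = 0.459 * 1.68 = 0.77112 m
I = m * r^2 = 97.4 * 0.594626 = 57.917 kg*m^2

57.917 kg*m^2


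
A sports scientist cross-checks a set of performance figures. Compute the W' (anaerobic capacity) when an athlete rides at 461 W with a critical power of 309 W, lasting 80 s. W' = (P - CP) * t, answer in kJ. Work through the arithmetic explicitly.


Above-CP power = 152 W
Duration = 80 s
W' = 152 * 80 = 12160 J
Convert: 12160 / 1000 = 12.16 kJ

12.16 kJ


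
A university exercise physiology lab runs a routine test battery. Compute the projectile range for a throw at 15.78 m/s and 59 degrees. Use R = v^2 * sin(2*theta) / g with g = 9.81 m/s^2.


Two times the angle = 118 degrees
sin(118) = 0.882948
R = 249.0084 * 0.882948 / 9.81 = 22.412 m

22.412 m


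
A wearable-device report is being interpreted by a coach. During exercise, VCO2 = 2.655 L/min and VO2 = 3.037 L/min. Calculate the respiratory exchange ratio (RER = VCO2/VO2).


RER = VCO2 / VO2
= 2.655 / 3.037
= 0.8742

0.8742


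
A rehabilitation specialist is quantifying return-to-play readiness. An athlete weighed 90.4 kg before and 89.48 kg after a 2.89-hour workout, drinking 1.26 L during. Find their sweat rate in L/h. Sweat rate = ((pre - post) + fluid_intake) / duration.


Body mass change = 0.92 kg
Total sweat loss = 0.92 + 1.26 = 2.18 L
Rate = 2.18 / 2.89 = 0.754 L/h

0.754 L/h


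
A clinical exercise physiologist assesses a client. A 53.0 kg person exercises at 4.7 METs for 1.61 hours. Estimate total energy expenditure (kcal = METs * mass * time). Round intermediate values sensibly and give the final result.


Energy = METs * mass(kg) * time(h)
= 4.7 * 53.0 * 1.61
= 401.05 kcal

401.05 kcal


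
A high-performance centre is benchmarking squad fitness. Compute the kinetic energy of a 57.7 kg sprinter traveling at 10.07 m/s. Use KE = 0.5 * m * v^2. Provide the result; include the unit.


Velocity squared = 101.4049
KE = 0.5 * 57.7 * 101.4049 = 2925.53 J

2925.53 J


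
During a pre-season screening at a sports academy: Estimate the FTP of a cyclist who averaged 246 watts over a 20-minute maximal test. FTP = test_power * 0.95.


FTP = 246 * 0.95 = 233.7 W

233.7 W


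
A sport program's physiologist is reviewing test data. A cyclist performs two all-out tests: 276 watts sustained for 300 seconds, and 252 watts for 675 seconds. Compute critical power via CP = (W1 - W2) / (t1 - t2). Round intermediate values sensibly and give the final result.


W1 = P1 * t1 = 276 * 300 = 82800 J
W2 = P2 * t2 = 252 * 675 = 170100 J
CP = (82800 - 170100) / (300 - 675)
= 232.8 W

232.8 W


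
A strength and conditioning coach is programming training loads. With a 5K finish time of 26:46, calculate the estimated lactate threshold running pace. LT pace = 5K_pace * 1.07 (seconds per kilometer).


Race duration = 1606 s for 5 km
Average pace = 1606 / 5 = 321.2 s/km
LT pace = 321.2 * 1.07
= 343.68 s/km

343.68 s/km


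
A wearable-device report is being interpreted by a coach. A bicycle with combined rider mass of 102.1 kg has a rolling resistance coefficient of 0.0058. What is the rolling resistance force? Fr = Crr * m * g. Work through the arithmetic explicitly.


Fr = 0.0058 * 102.1 * 9.81
= 0.59218 * 9.81
= 5.809 N

5.809 N


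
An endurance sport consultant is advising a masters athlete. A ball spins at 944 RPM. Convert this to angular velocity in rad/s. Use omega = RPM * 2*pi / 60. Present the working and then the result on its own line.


omega = 944 * 2 * pi / 60
= 944 * 6.28318531 / 60
= 5931.327 / 60
= 98.855 rad/s

98.855 rad/s


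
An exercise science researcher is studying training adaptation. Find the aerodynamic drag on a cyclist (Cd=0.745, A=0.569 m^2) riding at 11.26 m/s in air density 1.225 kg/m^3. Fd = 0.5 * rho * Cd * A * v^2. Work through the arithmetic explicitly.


Fd = 0.5 * 1.225 * 0.745 * 0.569 * 11.26^2
= 0.5 * 1.225 * 0.745 * 0.569 * 126.7876
= 32.919 N

32.919 N


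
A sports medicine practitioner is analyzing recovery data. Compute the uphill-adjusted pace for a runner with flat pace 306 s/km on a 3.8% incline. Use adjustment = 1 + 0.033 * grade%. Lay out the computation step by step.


Adjustment factor = 1 + 0.033 * 3.8 = 1.1254
Grade-adjusted pace = 306 * 1.1254 = 344.37 s/km

344.37 s/km


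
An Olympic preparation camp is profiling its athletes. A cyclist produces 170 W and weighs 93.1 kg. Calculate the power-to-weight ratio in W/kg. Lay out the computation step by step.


P/W = power / mass
= 170 / 93.1
= 1.826 W/kg

1.826 W/kg


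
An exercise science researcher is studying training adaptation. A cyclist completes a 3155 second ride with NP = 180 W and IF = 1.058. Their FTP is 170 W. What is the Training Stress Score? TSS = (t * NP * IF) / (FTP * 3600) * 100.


t * NP * IF = 3155 * 180 * 1.058 = 600838.2
FTP * 3600 = 612000
TSS = (600838.2 / 612000) * 100 = 98.18

98.18 TSS


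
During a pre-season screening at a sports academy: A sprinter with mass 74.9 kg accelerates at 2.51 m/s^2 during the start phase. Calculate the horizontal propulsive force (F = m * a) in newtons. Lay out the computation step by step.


F = m * a
= 74.9 * 2.51
= 188.0 N

188.0 N


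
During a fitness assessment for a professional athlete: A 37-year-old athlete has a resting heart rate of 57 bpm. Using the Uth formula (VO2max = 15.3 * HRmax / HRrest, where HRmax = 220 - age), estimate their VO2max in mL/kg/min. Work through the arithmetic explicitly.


HRmax = 220 - 37 = 183 bpm
Ratio = HRmax / HRrest = 183 / 57 = 3.2105
VO2max = 15.3 * 3.2105 = 49.12 mL/kg/min

49.12 mL/kg/min


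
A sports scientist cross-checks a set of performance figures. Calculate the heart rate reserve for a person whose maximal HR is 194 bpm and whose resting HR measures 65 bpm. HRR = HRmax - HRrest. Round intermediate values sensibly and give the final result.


HRmax = 194 bpm
HRrest = 65 bpm
HRR = 194 - 65 = 129 bpm

129 bpm


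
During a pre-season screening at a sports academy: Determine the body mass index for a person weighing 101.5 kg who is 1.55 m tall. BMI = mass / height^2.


BMI = mass / height^2
= 101.5 / 1.55^2
= 101.5 / 2.4025
= 42.25 kg/m^2

42.25 kg/m^2


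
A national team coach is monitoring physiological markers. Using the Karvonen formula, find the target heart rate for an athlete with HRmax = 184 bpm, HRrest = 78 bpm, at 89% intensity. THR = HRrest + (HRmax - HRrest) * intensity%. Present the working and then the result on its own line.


HRR = 184 - 78 = 106
THR = 78 + 106 * 0.89
= 78 + 94.34
= 172.34 bpm

172.34 bpm


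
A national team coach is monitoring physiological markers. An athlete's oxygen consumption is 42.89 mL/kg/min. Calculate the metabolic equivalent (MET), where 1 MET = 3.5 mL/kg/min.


MET = VO2 / 3.5
= 42.89 / 3.5
= 12.25 METs

12.25 METs


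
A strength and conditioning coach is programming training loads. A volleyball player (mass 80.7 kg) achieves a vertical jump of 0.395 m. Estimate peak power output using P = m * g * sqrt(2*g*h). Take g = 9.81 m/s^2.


2 * g * h = 2 * 9.81 * 0.395 = 7.7499
sqrt(7.7499) = 2.783864 m/s
P = 80.7 * 9.81 * 2.783864 = 2203.89 W

2203.89 W


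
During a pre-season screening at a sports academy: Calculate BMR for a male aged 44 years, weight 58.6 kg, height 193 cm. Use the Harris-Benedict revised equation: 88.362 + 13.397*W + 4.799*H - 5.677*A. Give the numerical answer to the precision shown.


Substituting values:
W term = 13.397 * 58.6 = 785.0642
H term = 4.799 * 193 = 926.207
A term = 5.677 * 44 = 249.788
BMR = 1549.85 kcal/day

1549.85 kcal/day


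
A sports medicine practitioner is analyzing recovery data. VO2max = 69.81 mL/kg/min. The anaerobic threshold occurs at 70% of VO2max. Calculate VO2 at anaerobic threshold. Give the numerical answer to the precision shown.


AT fraction = 70 / 100 = 0.7
AT VO2 = 69.81 * 0.7
= 48.87 mL/kg/min

48.87 mL/kg/min


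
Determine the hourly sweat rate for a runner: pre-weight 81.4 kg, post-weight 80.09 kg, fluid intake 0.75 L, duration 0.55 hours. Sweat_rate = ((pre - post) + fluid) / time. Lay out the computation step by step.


Mass lost = 81.4 - 80.09 = 1.31 kg
Add fluid consumed: 1.31 + 0.75 = 2.06 L total sweat
Sweat rate = 2.06 / 0.55 = 3.745 L/h

3.745 L/h


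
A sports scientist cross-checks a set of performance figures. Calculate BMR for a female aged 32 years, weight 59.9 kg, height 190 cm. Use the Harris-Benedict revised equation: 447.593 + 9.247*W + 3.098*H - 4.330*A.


Substituting values:
W term = 9.247 * 59.9 = 553.8953
H term = 3.098 * 190 = 588.62
A term = 4.330 * 32 = 138.56
BMR = 1451.55 kcal/day

1451.55 kcal/day


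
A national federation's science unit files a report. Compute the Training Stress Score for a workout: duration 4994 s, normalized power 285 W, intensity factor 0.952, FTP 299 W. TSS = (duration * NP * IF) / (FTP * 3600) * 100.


Product = 4994 * 285 * 0.952 = 1354972.08
Base = 299 * 3600 = 1076400
TSS = 1354972.08 / 1076400 * 100 = 125.88

125.88 TSS


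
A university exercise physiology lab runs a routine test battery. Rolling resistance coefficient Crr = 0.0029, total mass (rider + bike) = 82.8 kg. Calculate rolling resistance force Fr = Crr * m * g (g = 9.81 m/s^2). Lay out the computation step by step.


Fr = Crr * m * g
= 0.0029 * 82.8 * 9.81
= 2.356 N

2.356 N


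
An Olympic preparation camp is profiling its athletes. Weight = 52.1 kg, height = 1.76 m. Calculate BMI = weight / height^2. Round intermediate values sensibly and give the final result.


height^2 = 1.76^2 = 3.0976
BMI = 52.1 / 3.0976 = 16.82 kg/m^2

16.82 kg/m^2


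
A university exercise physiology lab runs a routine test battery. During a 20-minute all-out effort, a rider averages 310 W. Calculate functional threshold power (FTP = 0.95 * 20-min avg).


FTP = 0.95 * 310
= 294.5 W

294.5 W


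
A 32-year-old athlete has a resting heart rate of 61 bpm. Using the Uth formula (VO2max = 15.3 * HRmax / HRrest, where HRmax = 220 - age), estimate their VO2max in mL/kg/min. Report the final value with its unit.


HRmax = 220 - 32 = 188 bpm
Ratio = HRmax / HRrest = 188 / 61 = 3.082
VO2max = 15.3 * 3.082 = 47.15 mL/kg/min

47.15 mL/kg/min


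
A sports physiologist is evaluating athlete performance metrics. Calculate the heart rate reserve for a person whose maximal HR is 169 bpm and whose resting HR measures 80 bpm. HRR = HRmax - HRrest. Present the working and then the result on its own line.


HRmax = 169 bpm
HRrest = 80 bpm
HRR = 169 - 80 = 89 bpm

89 bpm


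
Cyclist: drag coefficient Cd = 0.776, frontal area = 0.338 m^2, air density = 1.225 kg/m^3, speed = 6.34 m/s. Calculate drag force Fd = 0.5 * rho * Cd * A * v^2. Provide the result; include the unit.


v^2 = 6.34^2 = 40.1956
Fd = 0.5 * 1.225 * 0.776 * 0.338 * 40.1956
= 6.457 N

6.457 N


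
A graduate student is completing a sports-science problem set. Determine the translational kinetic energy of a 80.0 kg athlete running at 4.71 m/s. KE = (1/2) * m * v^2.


KE = 0.5 * m * v^2
= 0.5 * 80.0 * 4.71^2
= 0.5 * 80.0 * 22.1841
= 887.36 J

887.36 J


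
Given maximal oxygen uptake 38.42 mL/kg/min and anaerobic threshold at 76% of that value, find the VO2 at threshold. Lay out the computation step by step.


Percentage as decimal = 0.76
VO2 at AT = 38.42 * 0.76 = 29.2 mL/kg/min

29.2 mL/kg/min


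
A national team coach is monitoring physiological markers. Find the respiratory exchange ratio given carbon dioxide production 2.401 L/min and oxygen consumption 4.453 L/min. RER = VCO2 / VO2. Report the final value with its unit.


VCO2 = 2.401 L/min
VO2 = 4.453 L/min
RER = 2.401 / 4.453 = 0.5392

0.5392


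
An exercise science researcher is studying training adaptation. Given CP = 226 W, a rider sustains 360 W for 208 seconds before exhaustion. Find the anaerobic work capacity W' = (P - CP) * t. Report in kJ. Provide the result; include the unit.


Excess power = 360 - 226 = 134 W
Work above CP = 134 * 208 = 27872 J
W' = 27.872 kJ

27.872 kJ


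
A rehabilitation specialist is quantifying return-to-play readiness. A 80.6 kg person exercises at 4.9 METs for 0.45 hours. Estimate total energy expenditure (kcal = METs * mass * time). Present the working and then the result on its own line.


Energy = METs * mass(kg) * time(h)
= 4.9 * 80.6 * 0.45
= 177.72 kcal

177.72 kcal


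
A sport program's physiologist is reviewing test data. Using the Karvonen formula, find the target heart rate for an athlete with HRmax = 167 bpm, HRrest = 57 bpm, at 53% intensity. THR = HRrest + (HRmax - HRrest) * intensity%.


HRR = 167 - 57 = 110
THR = 57 + 110 * 0.53
= 57 + 58.3
= 115.3 bpm

115.3 bpm


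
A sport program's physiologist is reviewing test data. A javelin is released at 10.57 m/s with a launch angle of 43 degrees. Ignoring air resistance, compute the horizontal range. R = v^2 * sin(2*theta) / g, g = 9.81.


Launch speed squared = 111.7249
sin(2 * 43 deg) = 0.997564
Range = 111.7249 * 0.997564 / 9.81
= 11.361 m

11.361 m


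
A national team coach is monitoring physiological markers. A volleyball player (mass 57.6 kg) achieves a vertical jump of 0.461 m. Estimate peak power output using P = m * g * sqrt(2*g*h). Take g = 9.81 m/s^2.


2 * g * h = 2 * 9.81 * 0.461 = 9.04482
sqrt(9.04482) = 3.007461 m/s
P = 57.6 * 9.81 * 3.007461 = 1699.38 W

1699.38 W


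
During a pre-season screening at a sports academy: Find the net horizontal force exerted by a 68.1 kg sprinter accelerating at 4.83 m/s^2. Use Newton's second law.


Newton's second law: F = m * a
F = 68.1 * 4.83 = 328.92 N

328.92 N


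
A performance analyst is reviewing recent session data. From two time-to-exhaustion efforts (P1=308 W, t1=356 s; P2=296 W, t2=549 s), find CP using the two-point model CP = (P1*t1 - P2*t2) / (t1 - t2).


Work in trial 1 = 109648 J
Work in trial 2 = 162504 J
Delta work = -52856 J
Delta time = -193 s
CP = -52856 / -193 = 273.87 W

273.87 W


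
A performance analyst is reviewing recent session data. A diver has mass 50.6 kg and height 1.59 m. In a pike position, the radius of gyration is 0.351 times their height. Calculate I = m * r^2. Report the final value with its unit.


r = 0.351 * 1.59 = 0.55809 m
I = m * r^2 = 50.6 * 0.311464 = 15.76 kg*m^2

15.76 kg*m^2
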